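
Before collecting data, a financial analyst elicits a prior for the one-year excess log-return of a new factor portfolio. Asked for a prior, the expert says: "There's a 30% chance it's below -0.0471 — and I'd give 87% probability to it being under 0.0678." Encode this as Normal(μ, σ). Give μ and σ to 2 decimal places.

The p-quantile of Normal(μ,σ) is μ + z_p·σ, with z_{0.3} = -0.5244 and z_{0.87} = 1.126.
Eliminate σ: μ = (z₂·x₁ − z₁·x₂)/(z₂ − z₁) = (1.126·-0.0471 − (-0.5244)·0.0678)/1.651 = -0.01.
Then σ = (x₂ − x₁)/(z₂ − z₁) = (0.0678 − -0.0471)/1.651 = 0.07.

μ = -0.01, σ = 0.07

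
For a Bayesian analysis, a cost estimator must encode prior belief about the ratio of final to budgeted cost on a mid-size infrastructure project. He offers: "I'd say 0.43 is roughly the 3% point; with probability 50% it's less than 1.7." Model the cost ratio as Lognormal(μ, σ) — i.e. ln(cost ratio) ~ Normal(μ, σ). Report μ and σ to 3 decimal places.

μ ≈ 0.531, σ ≈ 0.731

If T ~ Lognormal(μ,σ) then ln T ~ Normal(μ,σ), so the p-quantile of ln T is μ + z_p·σ.
ln(0.43) = -0.844 and ln(1.7) = 0.5306; z_{0.03} = -1.881, z_{0.5} = 0.
σ = (0.5306 − -0.844)/(0 − (-1.881)) = 0.731.
μ = -0.844 − (-1.881)·0.731 = 0.531.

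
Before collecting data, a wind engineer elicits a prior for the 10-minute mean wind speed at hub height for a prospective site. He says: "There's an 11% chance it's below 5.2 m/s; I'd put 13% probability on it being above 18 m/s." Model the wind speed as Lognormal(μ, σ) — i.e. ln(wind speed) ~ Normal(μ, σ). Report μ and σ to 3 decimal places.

If T ~ Lognormal(μ,σ) then ln T ~ Normal(μ,σ), so the p-quantile of ln T is μ + z_p·σ.
ln(5.2) = 1.649 and ln(18) = 2.89; z_{0.11} = -1.227, z_{0.87} = 1.126.
σ = (2.89 − 1.649)/(1.126 − (-1.227)) = 0.528.
μ = 1.649 − (-1.227)·0.528 = 2.296.

μ ≈ 2.296, σ ≈ 0.528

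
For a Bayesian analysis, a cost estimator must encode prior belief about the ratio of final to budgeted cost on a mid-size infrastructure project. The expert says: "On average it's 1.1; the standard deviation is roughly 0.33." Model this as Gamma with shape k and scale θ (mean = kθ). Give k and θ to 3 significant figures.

For Gamma(k, scale θ): mean = kθ, variance = kθ², so CV = 1/√k.
CV = SD/mean = 0.33/1.1 = 0.3, hence k = 1/CV² = 11.1.
Then θ = mean/k = 1.1/11.1 = 0.099.

k ≈ 11.1, θ ≈ 0.099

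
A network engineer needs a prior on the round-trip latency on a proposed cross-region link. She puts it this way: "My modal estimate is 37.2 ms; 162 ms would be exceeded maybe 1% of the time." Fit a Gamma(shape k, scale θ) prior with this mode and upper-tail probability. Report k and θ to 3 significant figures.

Gamma(k,θ) with k>1 has mode (k−1)θ, so θ = 37.2/(k−1).
Need P(X < 162) = 0.99 with θ tied to k this way. Start at k = 2, θ = 37.2: P(X<162) ≈ 0.931.
Too low — raise k to concentrate. Iterating converges to k ≈ 2.89.
Then θ = 37.2/(2.89−1) ≈ 19.7.

k ≈ 2.89, θ ≈ 19.7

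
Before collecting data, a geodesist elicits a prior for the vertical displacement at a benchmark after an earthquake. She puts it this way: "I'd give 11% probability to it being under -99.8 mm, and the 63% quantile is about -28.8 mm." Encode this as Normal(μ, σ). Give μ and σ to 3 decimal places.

For Normal(μ,σ), the p-quantile is μ + z_p·σ. Here z_{0.11} = -1.227, z_{0.63} = 0.3319.
So -99.8 = μ − 1.227σ and -28.8 = μ + 0.3319σ.
Subtracting: σ = (-28.8 − -99.8)/(0.3319 − (-1.227)) = 45.560.
Then μ = -99.8 − (-1.227)·45.560 = -43.919.

μ = -43.919, σ = 45.560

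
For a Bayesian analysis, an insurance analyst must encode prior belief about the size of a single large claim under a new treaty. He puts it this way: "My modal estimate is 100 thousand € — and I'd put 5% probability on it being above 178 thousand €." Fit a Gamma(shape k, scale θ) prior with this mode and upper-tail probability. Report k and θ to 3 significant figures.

Gamma(k,θ) with k>1 has mode (k−1)θ, so θ = 100/(k−1).
Need P(X < 178) = 0.95 with θ tied to k this way. Start at k = 2, θ = 100: P(X<178) ≈ 0.531.
Too low — raise k to concentrate. Iterating converges to k ≈ 9.39.
Then θ = 100/(9.39−1) ≈ 11.9.

k ≈ 9.39, θ ≈ 11.9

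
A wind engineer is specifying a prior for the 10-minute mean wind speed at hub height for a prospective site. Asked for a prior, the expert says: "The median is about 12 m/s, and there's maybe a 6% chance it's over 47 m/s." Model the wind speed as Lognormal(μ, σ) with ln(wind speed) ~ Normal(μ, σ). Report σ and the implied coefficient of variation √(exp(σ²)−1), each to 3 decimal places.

If T ~ Lognormal(μ,σ) then ln T ~ Normal(μ,σ), so the p-quantile of ln T is μ + z_p·σ.
ln(12) = 2.485 and ln(47) = 3.85; z_{0.5} = 0, z_{0.94} = 1.555.
σ = (3.85 − 2.485)/(1.555 − (0)) = 0.878.
μ = 2.485 − (0)·0.878 = 2.485.
CV = √(exp(σ²)−1) = √(exp(0.7711)−1) = 1.078.

σ ≈ 0.878, CV ≈ 1.078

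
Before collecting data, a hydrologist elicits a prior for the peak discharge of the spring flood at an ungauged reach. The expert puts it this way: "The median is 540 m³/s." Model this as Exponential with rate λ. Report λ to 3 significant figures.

Exponential median = ln 2 / λ, so λ = ln 2 / 540.0 = 0.00128.

λ ≈ 0.00128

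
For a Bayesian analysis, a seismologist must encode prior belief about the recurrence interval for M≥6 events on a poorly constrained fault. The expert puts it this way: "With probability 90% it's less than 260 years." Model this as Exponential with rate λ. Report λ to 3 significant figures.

P(T < 260.0) = 1 − e^(−λ·260.0) = 0.9, so λ = −ln(1−0.9)/260.0 = −ln(0.1)/260.0 = 0.00886.

λ ≈ 0.00886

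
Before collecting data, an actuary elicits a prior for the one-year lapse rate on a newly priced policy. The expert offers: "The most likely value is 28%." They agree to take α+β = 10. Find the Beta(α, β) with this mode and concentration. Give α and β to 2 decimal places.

For α,β > 1 the Beta mode is (α−1)/(α+β−2). With α+β = 10, the mode is (α−1)/8.
Set (α−1)/8 = 0.28 → α = 1 + 0.28·8 = 3.24.
β = 10 − α = 6.76.

α = 3.24, β = 6.76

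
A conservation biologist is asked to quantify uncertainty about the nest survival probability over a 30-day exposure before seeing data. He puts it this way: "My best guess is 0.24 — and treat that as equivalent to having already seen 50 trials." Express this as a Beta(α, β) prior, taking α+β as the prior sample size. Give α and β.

Under the effective-sample-size interpretation, Beta(α, β) has prior mean α/(α+β) and prior sample size α+β.
So α+β = 50 and α/(α+β) = 0.24, giving α = 0.24·50 = 12 and β = 50 − 12 = 38.

α = 12, β = 38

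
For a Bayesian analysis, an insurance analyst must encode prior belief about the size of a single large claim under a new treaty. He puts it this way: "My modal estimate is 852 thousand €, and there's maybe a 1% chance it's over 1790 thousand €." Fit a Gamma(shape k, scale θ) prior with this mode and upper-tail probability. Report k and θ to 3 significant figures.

Gamma(k,θ) with k>1 has mode (k−1)θ, so θ = 852/(k−1).
Need P(X < 1790) = 0.99 with θ tied to k this way. Start at k = 2, θ = 852: P(X<1790) ≈ 0.621.
Too low — raise k to concentrate. Iterating converges to k ≈ 9.83.
Then θ = 852/(9.83−1) ≈ 96.5.

k ≈ 9.83, θ ≈ 96.5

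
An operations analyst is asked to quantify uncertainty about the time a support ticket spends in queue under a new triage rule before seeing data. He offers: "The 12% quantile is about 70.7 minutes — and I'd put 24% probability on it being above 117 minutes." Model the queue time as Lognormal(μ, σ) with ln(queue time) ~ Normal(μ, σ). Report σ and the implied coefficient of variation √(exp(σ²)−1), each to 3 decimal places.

σ ≈ 0.268, CV ≈ 0.273

If T ~ Lognormal(μ,σ) then ln T ~ Normal(μ,σ), so the p-quantile of ln T is μ + z_p·σ.
ln(70.7) = 4.258 and ln(117) = 4.762; z_{0.12} = -1.175, z_{0.76} = 0.7063.
σ = (4.762 − 4.258)/(0.7063 − (-1.175)) = 0.268.
μ = 4.258 − (-1.175)·0.268 = 4.573.
CV = √(exp(σ²)−1) = √(exp(0.0717)−1) = 0.273.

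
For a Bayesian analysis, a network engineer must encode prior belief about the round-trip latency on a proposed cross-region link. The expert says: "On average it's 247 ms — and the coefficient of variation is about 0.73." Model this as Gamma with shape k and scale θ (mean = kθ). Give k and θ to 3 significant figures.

k ≈ 1.88, θ ≈ 132

For Gamma(k, scale θ): mean = kθ, variance = kθ², so CV = 1/√k.
CV = 0.73, hence k = 1/CV² = 1.88.
Then θ = mean/k = 247/1.88 = 132.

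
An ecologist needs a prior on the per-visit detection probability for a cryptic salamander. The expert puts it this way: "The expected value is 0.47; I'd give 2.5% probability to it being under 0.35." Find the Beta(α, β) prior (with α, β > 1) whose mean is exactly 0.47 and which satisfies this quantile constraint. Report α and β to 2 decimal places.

With mean 0.47 fixed, write α = 0.47s, β = 0.53s where s = α+β.
Need P(θ < 0.35) = 0.025 under Beta(0.47s, 0.53s). Normal approximation: (q−m)/√(m(1−m)/s) ≈ z_{0.025} = -1.96, so s ≈ 0.47·0.53·(-1.96)²/(0.35−0.47)² = 66.5.
At s = 66.5: P(θ<0.35) ≈ 0.023. Adjusting to match 0.025 gives s ≈ 64.03.
So α = 0.47·64.03 ≈ 30.10, β = 0.53·64.03 ≈ 33.94.

α ≈ 30.10, β ≈ 33.94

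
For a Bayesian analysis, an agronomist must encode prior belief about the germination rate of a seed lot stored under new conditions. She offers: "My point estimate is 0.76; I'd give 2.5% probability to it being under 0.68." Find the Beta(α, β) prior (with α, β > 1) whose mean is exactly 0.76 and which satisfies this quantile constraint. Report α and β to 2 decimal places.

With mean 0.76 fixed, write α = 0.76s, β = 0.24s where s = α+β.
Need P(θ < 0.68) = 0.025 under Beta(0.76s, 0.24s). Normal approximation: (q−m)/√(m(1−m)/s) ≈ z_{0.025} = -1.96, so s ≈ 0.76·0.24·(-1.96)²/(0.68−0.76)² = 109.5.
At s = 109.5: P(θ<0.68) ≈ 0.030. Adjusting to match 0.025 gives s ≈ 119.95.
So α = 0.76·119.95 ≈ 91.16, β = 0.24·119.95 ≈ 28.79.

α ≈ 91.16, β ≈ 28.79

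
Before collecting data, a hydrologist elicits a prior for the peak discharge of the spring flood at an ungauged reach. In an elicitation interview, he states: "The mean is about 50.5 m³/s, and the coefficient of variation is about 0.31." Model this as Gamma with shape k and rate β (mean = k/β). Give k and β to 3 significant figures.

For Gamma(k, rate β): mean = k/β, variance = k/β², so CV = 1/√k.
CV = 0.31, hence k = 1/CV² = 10.4.
Then β = k/mean = 10.4/50.5 = 0.206.

k ≈ 10.4, β ≈ 0.206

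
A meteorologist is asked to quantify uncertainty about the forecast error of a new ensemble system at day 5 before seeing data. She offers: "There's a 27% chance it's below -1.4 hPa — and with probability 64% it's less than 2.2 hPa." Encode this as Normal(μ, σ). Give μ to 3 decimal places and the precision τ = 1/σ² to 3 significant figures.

μ = 0.871, τ = 0.0728

The p-quantile of Normal(μ,σ) is μ + z_p·σ, with z_{0.27} = -0.6128 and z_{0.64} = 0.3585.
Eliminate σ: μ = (z₂·x₁ − z₁·x₂)/(z₂ − z₁) = (0.3585·-1.4 − (-0.6128)·2.2)/0.9713 = 0.871.
Then σ = (x₂ − x₁)/(z₂ − z₁) = (2.2 − -1.4)/0.9713 = 3.706.
Precision τ = 1/σ² = 1/3.706² = 0.0728.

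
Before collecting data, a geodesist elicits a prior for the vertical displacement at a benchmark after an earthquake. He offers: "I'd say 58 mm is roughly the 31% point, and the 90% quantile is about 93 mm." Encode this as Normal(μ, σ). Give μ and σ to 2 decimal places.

μ = 67.76, σ = 19.69

For Normal(μ,σ), the p-quantile is μ + z_p·σ. Here z_{0.31} = -0.4959, z_{0.9} = 1.282.
So 58 = μ − 0.4959σ and 93 = μ + 1.282σ.
Subtracting: σ = (93 − 58)/(1.282 − (-0.4959)) = 19.69.
Then μ = 58 − (-0.4959)·19.69 = 67.76.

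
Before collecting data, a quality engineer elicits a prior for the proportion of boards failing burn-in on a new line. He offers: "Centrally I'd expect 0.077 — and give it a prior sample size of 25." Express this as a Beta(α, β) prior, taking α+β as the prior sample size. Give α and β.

Under the effective-sample-size interpretation, Beta(α, β) has prior mean α/(α+β) and prior sample size α+β.
So α+β = 25 and α/(α+β) = 0.077, giving α = 0.077·25 = 1.925 and β = 25 − 1.925 = 23.075.

α = 1.925, β = 23.075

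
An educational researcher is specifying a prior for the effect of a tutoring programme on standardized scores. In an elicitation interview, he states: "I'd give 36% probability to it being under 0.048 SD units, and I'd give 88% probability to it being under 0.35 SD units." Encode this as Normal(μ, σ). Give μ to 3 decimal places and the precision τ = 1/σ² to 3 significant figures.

μ = 0.119, τ = 25.8

For Normal(μ,σ), the p-quantile is μ + z_p·σ. Here z_{0.36} = -0.3585, z_{0.88} = 1.175.
So 0.048 = μ − 0.3585σ and 0.35 = μ + 1.175σ.
Subtracting: σ = (0.35 − 0.048)/(1.175 − (-0.3585)) = 0.197.
Then μ = 0.048 − (-0.3585)·0.197 = 0.119.
Precision τ = 1/σ² = 1/0.1969² = 25.8.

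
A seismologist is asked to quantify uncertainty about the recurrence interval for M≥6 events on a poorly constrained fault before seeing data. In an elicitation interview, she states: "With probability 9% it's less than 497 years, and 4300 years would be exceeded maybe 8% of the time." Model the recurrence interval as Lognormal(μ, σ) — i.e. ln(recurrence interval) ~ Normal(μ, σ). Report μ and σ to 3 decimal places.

μ ≈ 7.262, σ ≈ 0.786

If T ~ Lognormal(μ,σ) then ln T ~ Normal(μ,σ), so the p-quantile of ln T is μ + z_p·σ.
ln(497) = 6.209 and ln(4300) = 8.366; z_{0.09} = -1.341, z_{0.92} = 1.405.
σ = (8.366 − 6.209)/(1.405 − (-1.341)) = 0.786.
μ = 6.209 − (-1.341)·0.786 = 7.262.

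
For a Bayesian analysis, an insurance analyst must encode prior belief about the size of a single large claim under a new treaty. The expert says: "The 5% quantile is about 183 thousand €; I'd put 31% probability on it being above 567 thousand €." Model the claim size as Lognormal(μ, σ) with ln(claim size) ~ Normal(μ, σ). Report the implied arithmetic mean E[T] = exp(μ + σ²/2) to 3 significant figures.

If T ~ Lognormal(μ,σ) then ln T ~ Normal(μ,σ), so the p-quantile of ln T is μ + z_p·σ.
ln(183) = 5.209 and ln(567) = 6.34; z_{0.05} = -1.645, z_{0.69} = 0.4959.
σ = (6.34 − 5.209)/(0.4959 − (-1.645)) = 0.528.
μ = 5.209 − (-1.645)·0.528 = 6.078.
E[T] = exp(μ + σ²/2) = exp(6.078 + 0.1395) = 502 thousand €.

E[T] ≈ 502 thousand €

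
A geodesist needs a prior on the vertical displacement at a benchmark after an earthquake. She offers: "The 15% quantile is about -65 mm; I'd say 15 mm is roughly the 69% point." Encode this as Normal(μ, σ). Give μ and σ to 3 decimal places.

μ = -10.888, σ = 52.210

The p-quantile of Normal(μ,σ) is μ + z_p·σ, with z_{0.15} = -1.036 and z_{0.69} = 0.4959.
Eliminate σ: μ = (z₂·x₁ − z₁·x₂)/(z₂ − z₁) = (0.4959·-65 − (-1.036)·15)/1.532 = -10.888.
Then σ = (x₂ − x₁)/(z₂ − z₁) = (15 − -65)/1.532 = 52.210.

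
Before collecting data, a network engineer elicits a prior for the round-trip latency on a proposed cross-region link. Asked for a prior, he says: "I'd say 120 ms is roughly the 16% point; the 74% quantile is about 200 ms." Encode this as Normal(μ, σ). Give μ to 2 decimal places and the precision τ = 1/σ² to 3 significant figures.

The p-quantile of Normal(μ,σ) is μ + z_p·σ, with z_{0.16} = -0.9945 and z_{0.74} = 0.6433.
Eliminate σ: μ = (z₂·x₁ − z₁·x₂)/(z₂ − z₁) = (0.6433·120 − (-0.9945)·200)/1.638 = 168.58.
Then σ = (x₂ − x₁)/(z₂ − z₁) = (200 − 120)/1.638 = 48.85.
Precision τ = 1/σ² = 1/48.85² = 0.000419.

μ = 168.58, τ = 0.000419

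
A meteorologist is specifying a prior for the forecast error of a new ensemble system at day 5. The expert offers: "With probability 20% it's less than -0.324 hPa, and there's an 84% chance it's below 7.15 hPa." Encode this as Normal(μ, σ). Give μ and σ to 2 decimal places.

μ = 3.10, σ = 4.07

For Normal(μ,σ), the p-quantile is μ + z_p·σ. Here z_{0.2} = -0.8416, z_{0.84} = 0.9945.
So -0.324 = μ − 0.8416σ and 7.15 = μ + 0.9945σ.
Subtracting: σ = (7.15 − -0.324)/(0.9945 − (-0.8416)) = 4.07.
Then μ = -0.324 − (-0.8416)·4.07 = 3.10.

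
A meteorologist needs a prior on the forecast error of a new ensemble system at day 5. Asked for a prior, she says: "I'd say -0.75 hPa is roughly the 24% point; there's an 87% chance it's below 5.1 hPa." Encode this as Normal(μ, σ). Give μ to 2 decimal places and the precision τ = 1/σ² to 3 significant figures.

For Normal(μ,σ), the p-quantile is μ + z_p·σ. Here z_{0.24} = -0.7063, z_{0.87} = 1.126.
So -0.75 = μ − 0.7063σ and 5.1 = μ + 1.126σ.
Subtracting: σ = (5.1 − -0.75)/(1.126 − (-0.7063)) = 3.19.
Then μ = -0.75 − (-0.7063)·3.19 = 1.50.
Precision τ = 1/σ² = 1/3.192² = 0.0981.

μ = 1.50, τ = 0.0981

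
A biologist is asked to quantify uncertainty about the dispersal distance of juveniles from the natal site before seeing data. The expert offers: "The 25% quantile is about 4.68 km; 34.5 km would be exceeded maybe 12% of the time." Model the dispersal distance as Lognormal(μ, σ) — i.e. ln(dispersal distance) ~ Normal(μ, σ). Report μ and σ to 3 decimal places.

If T ~ Lognormal(μ,σ) then ln T ~ Normal(μ,σ), so the p-quantile of ln T is μ + z_p·σ.
ln(4.68) = 1.543 and ln(34.5) = 3.541; z_{0.25} = -0.6745, z_{0.88} = 1.175.
σ = (3.541 − 1.543)/(1.175 − (-0.6745)) = 1.080.
μ = 1.543 − (-0.6745)·1.080 = 2.272.

μ ≈ 2.272, σ ≈ 1.080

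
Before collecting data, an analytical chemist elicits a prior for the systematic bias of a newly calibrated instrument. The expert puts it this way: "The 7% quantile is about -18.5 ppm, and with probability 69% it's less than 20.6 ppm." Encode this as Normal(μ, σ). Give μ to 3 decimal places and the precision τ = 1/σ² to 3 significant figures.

μ = 10.767, τ = 0.00254

For Normal(μ,σ), the p-quantile is μ + z_p·σ. Here z_{0.07} = -1.476, z_{0.69} = 0.4959.
So -18.5 = μ − 1.476σ and 20.6 = μ + 0.4959σ.
Subtracting: σ = (20.6 − -18.5)/(0.4959 − (-1.476)) = 19.831.
Then μ = -18.5 − (-1.476)·19.831 = 10.767.
Precision τ = 1/σ² = 1/19.83² = 0.00254.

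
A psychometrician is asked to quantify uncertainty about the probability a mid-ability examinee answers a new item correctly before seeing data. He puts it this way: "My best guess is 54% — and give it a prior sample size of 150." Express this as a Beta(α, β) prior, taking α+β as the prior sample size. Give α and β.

α = 81, β = 69

Under the effective-sample-size interpretation, Beta(α, β) has prior mean α/(α+β) and prior sample size α+β.
So α+β = 150 and α/(α+β) = 0.54, giving α = 0.54·150 = 81 and β = 150 − 81 = 69.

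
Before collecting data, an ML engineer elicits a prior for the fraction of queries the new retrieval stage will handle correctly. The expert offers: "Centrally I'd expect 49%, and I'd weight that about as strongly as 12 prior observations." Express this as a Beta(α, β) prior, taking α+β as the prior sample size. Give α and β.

Under the effective-sample-size interpretation, Beta(α, β) has prior mean α/(α+β) and prior sample size α+β.
So α+β = 12 and α/(α+β) = 0.49, giving α = 0.49·12 = 5.88 and β = 12 − 5.88 = 6.12.

α = 5.88, β = 6.12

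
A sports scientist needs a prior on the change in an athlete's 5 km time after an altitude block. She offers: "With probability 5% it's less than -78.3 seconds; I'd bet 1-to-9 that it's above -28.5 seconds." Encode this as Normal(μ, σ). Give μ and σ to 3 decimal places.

The p-quantile of Normal(μ,σ) is μ + z_p·σ, with z_{0.05} = -1.645 and z_{0.9} = 1.282.
Eliminate σ: μ = (z₂·x₁ − z₁·x₂)/(z₂ − z₁) = (1.282·-78.3 − (-1.645)·-28.5)/2.926 = -50.309.
Then σ = (x₂ − x₁)/(z₂ − z₁) = (-28.5 − -78.3)/2.926 = 17.017.

μ = -50.309, σ = 17.017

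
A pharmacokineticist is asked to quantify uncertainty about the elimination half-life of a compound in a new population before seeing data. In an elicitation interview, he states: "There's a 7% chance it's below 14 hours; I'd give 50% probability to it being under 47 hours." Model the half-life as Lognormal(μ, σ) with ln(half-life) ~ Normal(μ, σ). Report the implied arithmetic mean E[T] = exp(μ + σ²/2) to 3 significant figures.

If T ~ Lognormal(μ,σ) then ln T ~ Normal(μ,σ), so the p-quantile of ln T is μ + z_p·σ.
ln(14) = 2.639 and ln(47) = 3.85; z_{0.07} = -1.476, z_{0.5} = 0.
σ = (3.85 − 2.639)/(0 − (-1.476)) = 0.821.
μ = 2.639 − (-1.476)·0.821 = 3.850.
E[T] = exp(μ + σ²/2) = exp(3.850 + 0.3367) = 65.8 hours.

E[T] ≈ 65.8 hours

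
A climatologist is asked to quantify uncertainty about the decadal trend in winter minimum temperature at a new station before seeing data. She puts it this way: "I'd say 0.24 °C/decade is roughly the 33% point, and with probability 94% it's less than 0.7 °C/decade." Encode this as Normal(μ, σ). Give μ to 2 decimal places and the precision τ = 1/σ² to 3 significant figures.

For Normal(μ,σ), the p-quantile is μ + z_p·σ. Here z_{0.33} = -0.4399, z_{0.94} = 1.555.
So 0.24 = μ − 0.4399σ and 0.7 = μ + 1.555σ.
Subtracting: σ = (0.7 − 0.24)/(1.555 − (-0.4399)) = 0.23.
Then μ = 0.24 − (-0.4399)·0.23 = 0.34.
Precision τ = 1/σ² = 1/0.2306² = 18.8.

μ = 0.34, τ = 18.8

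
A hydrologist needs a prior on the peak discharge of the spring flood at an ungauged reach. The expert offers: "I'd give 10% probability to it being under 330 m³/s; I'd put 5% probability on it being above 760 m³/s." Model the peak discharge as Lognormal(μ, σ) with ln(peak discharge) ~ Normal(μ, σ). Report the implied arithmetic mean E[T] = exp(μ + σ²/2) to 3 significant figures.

If T ~ Lognormal(μ,σ) then ln T ~ Normal(μ,σ), so the p-quantile of ln T is μ + z_p·σ.
ln(330) = 5.799 and ln(760) = 6.633; z_{0.1} = -1.282, z_{0.95} = 1.645.
σ = (6.633 − 5.799)/(1.645 − (-1.282)) = 0.285.
μ = 5.799 − (-1.282)·0.285 = 6.164.
E[T] = exp(μ + σ²/2) = exp(6.164 + 0.0406) = 495 m³/s.

E[T] ≈ 495 m³/s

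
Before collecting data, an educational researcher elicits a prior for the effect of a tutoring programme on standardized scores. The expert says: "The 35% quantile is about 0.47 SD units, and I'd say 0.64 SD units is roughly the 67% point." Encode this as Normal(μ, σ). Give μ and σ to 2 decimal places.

μ = 0.55, σ = 0.21

The p-quantile of Normal(μ,σ) is μ + z_p·σ, with z_{0.35} = -0.3853 and z_{0.67} = 0.4399.
Eliminate σ: μ = (z₂·x₁ − z₁·x₂)/(z₂ − z₁) = (0.4399·0.47 − (-0.3853)·0.64)/0.8252 = 0.55.
Then σ = (x₂ − x₁)/(z₂ − z₁) = (0.64 − 0.47)/0.8252 = 0.21.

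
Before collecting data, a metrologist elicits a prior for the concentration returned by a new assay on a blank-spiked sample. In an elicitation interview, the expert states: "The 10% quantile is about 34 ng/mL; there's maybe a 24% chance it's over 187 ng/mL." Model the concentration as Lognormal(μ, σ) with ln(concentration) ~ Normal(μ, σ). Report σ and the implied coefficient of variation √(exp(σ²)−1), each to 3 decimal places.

If T ~ Lognormal(μ,σ) then ln T ~ Normal(μ,σ), so the p-quantile of ln T is μ + z_p·σ.
ln(34) = 3.526 and ln(187) = 5.231; z_{0.1} = -1.282, z_{0.76} = 0.7063.
σ = (5.231 − 3.526)/(0.7063 − (-1.282)) = 0.858.
μ = 3.526 − (-1.282)·0.858 = 4.625.
CV = √(exp(σ²)−1) = √(exp(0.7354)−1) = 1.042.

σ ≈ 0.858, CV ≈ 1.042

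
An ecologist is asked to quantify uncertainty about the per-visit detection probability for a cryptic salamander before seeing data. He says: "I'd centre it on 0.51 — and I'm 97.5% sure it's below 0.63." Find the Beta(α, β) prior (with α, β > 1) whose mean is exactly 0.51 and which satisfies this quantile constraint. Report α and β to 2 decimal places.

α ≈ 33.10, β ≈ 31.80

With mean 0.51 fixed, write α = 0.51s, β = 0.49s where s = α+β.
Need P(θ < 0.63) = 0.975 under Beta(0.51s, 0.49s). Normal approximation: (q−m)/√(m(1−m)/s) ≈ z_{0.975} = 1.96, so s ≈ 0.51·0.49·(1.96)²/(0.63−0.51)² = 66.7.
At s = 66.7: P(θ<0.63) ≈ 0.977. Adjusting to match 0.975 gives s ≈ 64.90.
So α = 0.51·64.90 ≈ 33.10, β = 0.49·64.90 ≈ 31.80.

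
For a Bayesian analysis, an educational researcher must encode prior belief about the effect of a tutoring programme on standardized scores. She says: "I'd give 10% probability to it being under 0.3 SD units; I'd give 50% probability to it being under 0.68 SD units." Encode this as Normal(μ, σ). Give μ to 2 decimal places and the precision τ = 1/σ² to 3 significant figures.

For Normal(μ,σ), the p-quantile is μ + z_p·σ. Here z_{0.1} = -1.282, z_{0.5} = 0.
So 0.3 = μ − 1.282σ and 0.68 = μ + 0σ.
Subtracting: σ = (0.68 − 0.3)/(0 − (-1.282)) = 0.30.
Then μ = 0.3 − (-1.282)·0.30 = 0.68.
Precision τ = 1/σ² = 1/0.2965² = 11.4.

μ = 0.68, τ = 11.4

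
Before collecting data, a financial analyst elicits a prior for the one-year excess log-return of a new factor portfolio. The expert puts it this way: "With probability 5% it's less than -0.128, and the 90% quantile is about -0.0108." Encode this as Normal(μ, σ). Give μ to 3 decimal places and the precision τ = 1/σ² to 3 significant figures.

The p-quantile of Normal(μ,σ) is μ + z_p·σ, with z_{0.05} = -1.645 and z_{0.9} = 1.282.
Eliminate σ: μ = (z₂·x₁ − z₁·x₂)/(z₂ − z₁) = (1.282·-0.128 − (-1.645)·-0.0108)/2.926 = -0.062.
Then σ = (x₂ − x₁)/(z₂ − z₁) = (-0.0108 − -0.128)/2.926 = 0.040.
Precision τ = 1/σ² = 1/0.04005² = 623.

μ = -0.062, τ = 623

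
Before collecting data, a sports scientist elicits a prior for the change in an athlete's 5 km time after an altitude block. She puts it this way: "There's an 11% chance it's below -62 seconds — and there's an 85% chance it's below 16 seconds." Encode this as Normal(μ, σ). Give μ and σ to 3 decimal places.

μ = -19.724, σ = 34.468

The p-quantile of Normal(μ,σ) is μ + z_p·σ, with z_{0.11} = -1.227 and z_{0.85} = 1.036.
Eliminate σ: μ = (z₂·x₁ − z₁·x₂)/(z₂ − z₁) = (1.036·-62 − (-1.227)·16)/2.263 = -19.724.
Then σ = (x₂ − x₁)/(z₂ − z₁) = (16 − -62)/2.263 = 34.468.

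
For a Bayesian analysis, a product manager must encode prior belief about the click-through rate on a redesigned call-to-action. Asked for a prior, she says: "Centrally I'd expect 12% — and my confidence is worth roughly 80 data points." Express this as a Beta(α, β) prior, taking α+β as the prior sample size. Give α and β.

α = 9.6, β = 70.4

Under the effective-sample-size interpretation, Beta(α, β) has prior mean α/(α+β) and prior sample size α+β.
So α+β = 80 and α/(α+β) = 0.12, giving α = 0.12·80 = 9.6 and β = 80 − 9.6 = 70.4.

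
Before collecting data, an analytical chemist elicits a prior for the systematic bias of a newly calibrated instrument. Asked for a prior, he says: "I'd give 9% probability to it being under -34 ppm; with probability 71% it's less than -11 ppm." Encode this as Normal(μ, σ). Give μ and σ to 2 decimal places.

For Normal(μ,σ), the p-quantile is μ + z_p·σ. Here z_{0.09} = -1.341, z_{0.71} = 0.5534.
So -34 = μ − 1.341σ and -11 = μ + 0.5534σ.
Subtracting: σ = (-11 − -34)/(0.5534 − (-1.341)) = 12.14.
Then μ = -34 − (-1.341)·12.14 = -17.72.

μ = -17.72, σ = 12.14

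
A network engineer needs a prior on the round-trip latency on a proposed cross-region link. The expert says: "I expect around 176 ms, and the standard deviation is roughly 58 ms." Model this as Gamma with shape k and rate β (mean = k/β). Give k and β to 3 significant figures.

k ≈ 9.21, β ≈ 0.0523

For Gamma(k, rate β): mean = k/β, variance = k/β², so CV = 1/√k.
CV = SD/mean = 58/176 = 0.3295, hence k = 1/CV² = 9.21.
Then β = k/mean = 9.21/176 = 0.0523.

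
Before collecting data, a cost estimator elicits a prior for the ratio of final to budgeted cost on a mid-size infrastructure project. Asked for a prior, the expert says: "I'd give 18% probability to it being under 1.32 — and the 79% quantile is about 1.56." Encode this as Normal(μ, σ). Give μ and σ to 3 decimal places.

μ = 1.448, σ = 0.139

For Normal(μ,σ), the p-quantile is μ + z_p·σ. Here z_{0.18} = -0.9154, z_{0.79} = 0.8064.
So 1.32 = μ − 0.9154σ and 1.56 = μ + 0.8064σ.
Subtracting: σ = (1.56 − 1.32)/(0.8064 − (-0.9154)) = 0.139.
Then μ = 1.32 − (-0.9154)·0.139 = 1.448.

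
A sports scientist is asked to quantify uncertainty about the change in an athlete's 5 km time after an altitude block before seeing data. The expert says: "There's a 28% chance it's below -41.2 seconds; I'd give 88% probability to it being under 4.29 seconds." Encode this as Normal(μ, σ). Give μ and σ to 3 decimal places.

The p-quantile of Normal(μ,σ) is μ + z_p·σ, with z_{0.28} = -0.5828 and z_{0.88} = 1.175.
Eliminate σ: μ = (z₂·x₁ − z₁·x₂)/(z₂ − z₁) = (1.175·-41.2 − (-0.5828)·4.29)/1.758 = -26.117.
Then σ = (x₂ − x₁)/(z₂ − z₁) = (4.29 − -41.2)/1.758 = 25.879.

μ = -26.117, σ = 25.879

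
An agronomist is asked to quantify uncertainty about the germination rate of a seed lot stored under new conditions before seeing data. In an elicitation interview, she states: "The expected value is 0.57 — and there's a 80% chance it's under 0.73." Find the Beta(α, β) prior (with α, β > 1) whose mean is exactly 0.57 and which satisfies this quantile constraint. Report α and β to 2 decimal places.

α ≈ 3.99, β ≈ 3.01

With mean 0.57 fixed, write α = 0.57s, β = 0.43s where s = α+β.
Need P(θ < 0.73) = 0.8 under Beta(0.57s, 0.43s). Normal approximation: (q−m)/√(m(1−m)/s) ≈ z_{0.8} = 0.842, so s ≈ 0.57·0.43·(0.842)²/(0.73−0.57)² = 6.8.
At s = 6.8: P(θ<0.73) ≈ 0.796. Adjusting to match 0.8 gives s ≈ 7.00.
So α = 0.57·7.00 ≈ 3.99, β = 0.43·7.00 ≈ 3.01.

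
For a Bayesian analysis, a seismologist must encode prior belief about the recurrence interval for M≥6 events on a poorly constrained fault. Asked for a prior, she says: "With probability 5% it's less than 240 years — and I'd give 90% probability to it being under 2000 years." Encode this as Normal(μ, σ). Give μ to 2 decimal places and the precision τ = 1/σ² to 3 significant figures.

μ = 1229.25, τ = 2.76e-06

The p-quantile of Normal(μ,σ) is μ + z_p·σ, with z_{0.05} = -1.645 and z_{0.9} = 1.282.
Eliminate σ: μ = (z₂·x₁ − z₁·x₂)/(z₂ − z₁) = (1.282·240 − (-1.645)·2000)/2.926 = 1229.25.
Then σ = (x₂ − x₁)/(z₂ − z₁) = (2000 − 240)/2.926 = 601.42.
Precision τ = 1/σ² = 1/601.4² = 2.76e-06.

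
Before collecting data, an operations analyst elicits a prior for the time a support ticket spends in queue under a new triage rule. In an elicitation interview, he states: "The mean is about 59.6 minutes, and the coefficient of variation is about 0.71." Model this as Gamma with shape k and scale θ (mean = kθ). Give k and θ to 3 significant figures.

For Gamma(k, scale θ): mean = kθ, variance = kθ², so CV = 1/√k.
CV = 0.71, hence k = 1/CV² = 1.98.
Then θ = mean/k = 59.6/1.98 = 30.

k ≈ 1.98, θ ≈ 30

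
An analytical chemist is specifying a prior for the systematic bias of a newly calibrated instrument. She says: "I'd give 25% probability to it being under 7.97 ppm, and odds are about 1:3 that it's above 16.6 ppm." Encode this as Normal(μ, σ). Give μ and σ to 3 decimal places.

For Normal(μ,σ), the p-quantile is μ + z_p·σ. Here z_{0.25} = -0.6745, z_{0.75} = 0.6745.
So 7.97 = μ − 0.6745σ and 16.6 = μ + 0.6745σ.
Subtracting: σ = (16.6 − 7.97)/(0.6745 − (-0.6745)) = 6.397.
Then μ = 7.97 − (-0.6745)·6.397 = 12.285.

μ = 12.285, σ = 6.397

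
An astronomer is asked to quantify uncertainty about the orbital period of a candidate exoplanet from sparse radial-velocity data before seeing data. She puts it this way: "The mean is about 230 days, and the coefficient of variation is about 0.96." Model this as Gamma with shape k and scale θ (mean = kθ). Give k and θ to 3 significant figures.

k ≈ 1.09, θ ≈ 212

For Gamma(k, scale θ): mean = kθ, variance = kθ², so CV = 1/√k.
CV = 0.96, hence k = 1/CV² = 1.09.
Then θ = mean/k = 230/1.09 = 212.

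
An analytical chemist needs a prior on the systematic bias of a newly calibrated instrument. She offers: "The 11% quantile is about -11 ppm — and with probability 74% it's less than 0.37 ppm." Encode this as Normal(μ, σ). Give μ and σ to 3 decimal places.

The p-quantile of Normal(μ,σ) is μ + z_p·σ, with z_{0.11} = -1.227 and z_{0.74} = 0.6433.
Eliminate σ: μ = (z₂·x₁ − z₁·x₂)/(z₂ − z₁) = (0.6433·-11 − (-1.227)·0.37)/1.87 = -3.542.
Then σ = (x₂ − x₁)/(z₂ − z₁) = (0.37 − -11)/1.87 = 6.081.

μ = -3.542, σ = 6.081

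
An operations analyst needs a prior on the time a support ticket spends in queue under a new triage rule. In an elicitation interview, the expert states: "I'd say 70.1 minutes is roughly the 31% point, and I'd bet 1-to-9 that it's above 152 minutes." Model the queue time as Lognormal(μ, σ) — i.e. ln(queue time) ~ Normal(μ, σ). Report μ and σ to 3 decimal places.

If T ~ Lognormal(μ,σ) then ln T ~ Normal(μ,σ), so the p-quantile of ln T is μ + z_p·σ.
ln(70.1) = 4.25 and ln(152) = 5.024; z_{0.31} = -0.4959, z_{0.9} = 1.282.
σ = (5.024 − 4.25)/(1.282 − (-0.4959)) = 0.435.
μ = 4.25 − (-0.4959)·0.435 = 4.466.

μ ≈ 4.466, σ ≈ 0.435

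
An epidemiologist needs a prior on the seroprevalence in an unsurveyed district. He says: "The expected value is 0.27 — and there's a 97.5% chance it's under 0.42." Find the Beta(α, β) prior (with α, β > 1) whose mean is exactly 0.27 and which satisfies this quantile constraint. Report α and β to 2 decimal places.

With mean 0.27 fixed, write α = 0.27s, β = 0.73s where s = α+β.
Need P(θ < 0.42) = 0.975 under Beta(0.27s, 0.73s). Normal approximation: (q−m)/√(m(1−m)/s) ≈ z_{0.975} = 1.96, so s ≈ 0.27·0.73·(1.96)²/(0.42−0.27)² = 33.7.
At s = 33.7: P(θ<0.42) ≈ 0.968. Adjusting to match 0.975 gives s ≈ 37.83.
So α = 0.27·37.83 ≈ 10.21, β = 0.73·37.83 ≈ 27.61.

α ≈ 10.21, β ≈ 27.61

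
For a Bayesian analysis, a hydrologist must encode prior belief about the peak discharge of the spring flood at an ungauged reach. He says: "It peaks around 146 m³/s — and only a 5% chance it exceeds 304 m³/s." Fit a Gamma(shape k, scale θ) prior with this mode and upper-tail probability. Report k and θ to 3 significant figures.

k ≈ 6.14, θ ≈ 28.4

Gamma(k,θ) with k>1 has mode (k−1)θ, so θ = 146/(k−1).
Need P(X < 304) = 0.95 with θ tied to k this way. Start at k = 2, θ = 146: P(X<304) ≈ 0.616.
Too low — raise k to concentrate. Iterating converges to k ≈ 6.14.
Then θ = 146/(6.14−1) ≈ 28.4.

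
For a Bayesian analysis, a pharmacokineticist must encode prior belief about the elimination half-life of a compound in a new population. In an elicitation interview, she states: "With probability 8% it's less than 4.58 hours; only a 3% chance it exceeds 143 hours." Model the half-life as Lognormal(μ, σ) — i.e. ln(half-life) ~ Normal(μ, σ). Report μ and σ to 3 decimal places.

If T ~ Lognormal(μ,σ) then ln T ~ Normal(μ,σ), so the p-quantile of ln T is μ + z_p·σ.
ln(4.58) = 1.522 and ln(143) = 4.963; z_{0.08} = -1.405, z_{0.97} = 1.881.
σ = (4.963 − 1.522)/(1.881 − (-1.405)) = 1.047.
μ = 1.522 − (-1.405)·1.047 = 2.993.

μ ≈ 2.993, σ ≈ 1.047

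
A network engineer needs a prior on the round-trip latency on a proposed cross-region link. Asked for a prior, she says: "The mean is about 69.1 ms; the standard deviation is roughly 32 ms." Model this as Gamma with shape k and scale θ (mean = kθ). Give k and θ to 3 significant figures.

For Gamma(k, scale θ): mean = kθ, variance = kθ², so CV = 1/√k.
CV = SD/mean = 32/69.1 = 0.4631, hence k = 1/CV² = 4.66.
Then θ = mean/k = 69.1/4.66 = 14.8.

k ≈ 4.66, θ ≈ 14.8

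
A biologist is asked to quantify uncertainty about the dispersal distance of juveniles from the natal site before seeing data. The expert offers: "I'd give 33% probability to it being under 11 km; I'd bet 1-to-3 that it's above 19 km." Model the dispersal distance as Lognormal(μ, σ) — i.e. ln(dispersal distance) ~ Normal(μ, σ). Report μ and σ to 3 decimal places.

μ ≈ 2.614, σ ≈ 0.490

If T ~ Lognormal(μ,σ) then ln T ~ Normal(μ,σ), so the p-quantile of ln T is μ + z_p·σ.
ln(11) = 2.398 and ln(19) = 2.944; z_{0.33} = -0.4399, z_{0.75} = 0.6745.
σ = (2.944 − 2.398)/(0.6745 − (-0.4399)) = 0.490.
μ = 2.398 − (-0.4399)·0.490 = 2.614.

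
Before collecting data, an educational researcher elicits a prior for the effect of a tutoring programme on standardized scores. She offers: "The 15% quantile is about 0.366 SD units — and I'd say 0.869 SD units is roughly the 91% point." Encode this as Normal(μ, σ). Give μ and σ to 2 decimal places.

μ = 0.59, σ = 0.21

For Normal(μ,σ), the p-quantile is μ + z_p·σ. Here z_{0.15} = -1.036, z_{0.91} = 1.341.
So 0.366 = μ − 1.036σ and 0.869 = μ + 1.341σ.
Subtracting: σ = (0.869 − 0.366)/(1.341 − (-1.036)) = 0.21.
Then μ = 0.366 − (-1.036)·0.21 = 0.59.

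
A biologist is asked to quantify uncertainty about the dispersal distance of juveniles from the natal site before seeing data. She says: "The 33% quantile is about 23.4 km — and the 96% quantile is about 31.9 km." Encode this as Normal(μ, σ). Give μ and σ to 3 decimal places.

The p-quantile of Normal(μ,σ) is μ + z_p·σ, with z_{0.33} = -0.4399 and z_{0.96} = 1.751.
Eliminate σ: μ = (z₂·x₁ − z₁·x₂)/(z₂ − z₁) = (1.751·23.4 − (-0.4399)·31.9)/2.191 = 25.107.
Then σ = (x₂ − x₁)/(z₂ − z₁) = (31.9 − 23.4)/2.191 = 3.880.

μ = 25.107, σ = 3.880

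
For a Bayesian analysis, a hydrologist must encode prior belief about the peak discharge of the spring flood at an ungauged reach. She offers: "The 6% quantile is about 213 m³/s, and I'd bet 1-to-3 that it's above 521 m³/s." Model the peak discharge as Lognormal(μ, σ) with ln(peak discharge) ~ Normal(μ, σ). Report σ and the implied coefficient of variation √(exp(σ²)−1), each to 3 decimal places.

σ ≈ 0.401, CV ≈ 0.418

If T ~ Lognormal(μ,σ) then ln T ~ Normal(μ,σ), so the p-quantile of ln T is μ + z_p·σ.
ln(213) = 5.361 and ln(521) = 6.256; z_{0.06} = -1.555, z_{0.75} = 0.6745.
σ = (6.256 − 5.361)/(0.6745 − (-1.555)) = 0.401.
μ = 5.361 − (-1.555)·0.401 = 5.985.
CV = √(exp(σ²)−1) = √(exp(0.1610)−1) = 0.418.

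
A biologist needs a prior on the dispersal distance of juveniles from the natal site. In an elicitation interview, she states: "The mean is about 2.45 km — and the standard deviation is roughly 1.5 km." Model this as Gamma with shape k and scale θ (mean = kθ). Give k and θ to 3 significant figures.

For Gamma(k, scale θ): mean = kθ, variance = kθ², so CV = 1/√k.
CV = SD/mean = 1.5/2.45 = 0.6122, hence k = 1/CV² = 2.67.
Then θ = mean/k = 2.45/2.67 = 0.918.

k ≈ 2.67, θ ≈ 0.918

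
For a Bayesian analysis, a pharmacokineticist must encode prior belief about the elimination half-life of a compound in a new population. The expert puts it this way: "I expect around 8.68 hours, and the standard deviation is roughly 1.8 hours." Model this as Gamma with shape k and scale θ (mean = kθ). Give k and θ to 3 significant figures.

k ≈ 23.3, θ ≈ 0.373

For Gamma(k, scale θ): mean = kθ, variance = kθ², so CV = 1/√k.
CV = SD/mean = 1.8/8.68 = 0.2074, hence k = 1/CV² = 23.3.
Then θ = mean/k = 8.68/23.3 = 0.373.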